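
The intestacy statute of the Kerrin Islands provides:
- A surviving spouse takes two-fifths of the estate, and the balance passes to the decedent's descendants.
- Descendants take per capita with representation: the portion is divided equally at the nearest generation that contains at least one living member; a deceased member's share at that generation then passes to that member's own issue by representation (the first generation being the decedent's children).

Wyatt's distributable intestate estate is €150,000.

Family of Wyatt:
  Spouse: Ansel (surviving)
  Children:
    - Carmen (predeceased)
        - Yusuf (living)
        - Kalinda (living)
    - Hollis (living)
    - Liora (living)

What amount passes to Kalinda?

Ansel takes two-fifths of €150,000 = €60,000. The remaining €90,000 passes to the descendants.
The descendants' portion (€90,000) is divided into 3 shares of €30,000: Hollis and Liora each take €30,000; Carmen's €30,000 share passes to Carmen's issue.
Carmen's share (€30,000) is divided into 2 shares of €15,000: Yusuf and Kalinda each take €15,000.

Kalinda receives €15,000.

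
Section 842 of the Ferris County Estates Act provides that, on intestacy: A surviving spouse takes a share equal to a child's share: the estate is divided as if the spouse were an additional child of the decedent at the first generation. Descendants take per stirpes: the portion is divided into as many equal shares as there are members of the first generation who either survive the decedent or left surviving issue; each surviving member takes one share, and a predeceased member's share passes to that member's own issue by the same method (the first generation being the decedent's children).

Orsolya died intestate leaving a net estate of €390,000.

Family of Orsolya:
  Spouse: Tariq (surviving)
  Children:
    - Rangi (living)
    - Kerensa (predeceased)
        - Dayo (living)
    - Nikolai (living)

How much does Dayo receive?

The spouse counts as an additional share at the children's level, so there are 4 primary shares of €97,500. Tariq takes one such share (€97,500).
The children's combined portion (€292,500) is divided into 3 shares of €97,500: Rangi and Nikolai each take €97,500; Kerensa's €97,500 share passes to Kerensa's issue.
Kerensa's share (€97,500) passes entirely to Dayo.

Dayo receives €97,500.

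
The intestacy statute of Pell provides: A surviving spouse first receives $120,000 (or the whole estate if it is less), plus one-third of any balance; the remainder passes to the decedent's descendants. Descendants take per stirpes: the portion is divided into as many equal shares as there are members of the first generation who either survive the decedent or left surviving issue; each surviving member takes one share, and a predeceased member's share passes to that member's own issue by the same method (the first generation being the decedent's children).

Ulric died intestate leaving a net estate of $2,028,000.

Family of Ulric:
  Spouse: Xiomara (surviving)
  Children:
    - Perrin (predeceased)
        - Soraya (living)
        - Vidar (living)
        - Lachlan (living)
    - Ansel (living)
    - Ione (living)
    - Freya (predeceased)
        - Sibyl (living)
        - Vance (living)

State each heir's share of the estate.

Xiomara: $756,000; Soraya: $106,000; Vidar: $106,000; Lachlan: $106,000; Ansel: $318,000; Ione: $318,000; Sibyl: $159,000; Vance: $159,000

Xiomara first takes $120,000, leaving a balance of $1,908,000. Xiomara then takes one-third of the balance ($636,000), for a total of $756,000. The remaining $1,272,000 passes to the descendants.
The descendants' portion ($1,272,000) is divided into 4 shares of $318,000: Ansel and Ione each take $318,000; Perrin's $318,000 share passes to Perrin's issue; Freya's $318,000 share passes to Freya's issue.
Perrin's share ($318,000) is divided into 3 shares of $106,000: Soraya, Vidar, and Lachlan each take $106,000.
Freya's share ($318,000) is divided into 2 shares of $159,000: Sibyl and Vance each take $159,000.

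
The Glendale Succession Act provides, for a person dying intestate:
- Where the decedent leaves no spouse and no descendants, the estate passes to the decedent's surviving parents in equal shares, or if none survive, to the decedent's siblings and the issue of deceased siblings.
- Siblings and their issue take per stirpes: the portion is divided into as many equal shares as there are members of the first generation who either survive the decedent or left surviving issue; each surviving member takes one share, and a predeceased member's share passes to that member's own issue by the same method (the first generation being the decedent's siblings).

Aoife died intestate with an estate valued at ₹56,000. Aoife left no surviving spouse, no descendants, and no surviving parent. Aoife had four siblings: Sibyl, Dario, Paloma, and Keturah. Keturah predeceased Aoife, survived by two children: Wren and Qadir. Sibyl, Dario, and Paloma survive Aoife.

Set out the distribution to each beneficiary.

The entire ₹56,000 passes to the siblings and their issue.
That amount (₹56,000) is divided into 4 shares of ₹14,000: Sibyl, Dario, and Paloma each take ₹14,000; Keturah's ₹14,000 share passes to Keturah's issue.
Keturah's share (₹14,000) is divided into 2 shares of ₹7,000: Wren and Qadir each take ₹7,000.

Sibyl: ₹14,000; Dario: ₹14,000; Paloma: ₹14,000; Wren: ₹7,000; Qadir: ₹7,000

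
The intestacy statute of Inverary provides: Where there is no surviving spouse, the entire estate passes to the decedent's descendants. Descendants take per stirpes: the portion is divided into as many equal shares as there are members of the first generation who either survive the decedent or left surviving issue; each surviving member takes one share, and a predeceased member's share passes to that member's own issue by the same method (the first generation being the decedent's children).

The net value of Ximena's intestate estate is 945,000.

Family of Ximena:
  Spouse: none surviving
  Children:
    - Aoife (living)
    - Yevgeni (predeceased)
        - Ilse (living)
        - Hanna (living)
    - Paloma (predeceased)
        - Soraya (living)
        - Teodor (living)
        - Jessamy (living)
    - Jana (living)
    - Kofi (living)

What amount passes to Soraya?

The entire 945,000 passes to the descendants.
That amount (945,000) is divided into 5 shares of 189,000: Aoife, Jana, and Kofi each take 189,000; Yevgeni's 189,000 share passes to Yevgeni's issue; Paloma's 189,000 share passes to Paloma's issue.
Yevgeni's share (189,000) is divided into 2 shares of 94,500: Ilse and Hanna each take 94,500.
Paloma's share (189,000) is divided into 3 shares of 63,000: Soraya, Teodor, and Jessamy each take 63,000.

Soraya receives 63,000.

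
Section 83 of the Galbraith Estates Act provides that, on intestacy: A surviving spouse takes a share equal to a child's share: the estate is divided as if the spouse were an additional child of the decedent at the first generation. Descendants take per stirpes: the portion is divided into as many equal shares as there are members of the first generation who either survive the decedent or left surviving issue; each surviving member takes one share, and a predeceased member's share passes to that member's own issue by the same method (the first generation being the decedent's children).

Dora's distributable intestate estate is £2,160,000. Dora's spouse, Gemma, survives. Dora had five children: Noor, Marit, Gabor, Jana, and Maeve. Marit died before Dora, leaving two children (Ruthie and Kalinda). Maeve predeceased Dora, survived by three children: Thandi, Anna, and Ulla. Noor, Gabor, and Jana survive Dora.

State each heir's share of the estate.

Gemma: £360,000; Noor: £360,000; Ruthie: £180,000; Kalinda: £180,000; Gabor: £360,000; Jana: £360,000; Thandi: £120,000; Anna: £120,000; Ulla: £120,000

The spouse counts as an additional share at the children's level, so there are 6 primary shares of £360,000. Gemma takes one such share (£360,000).
The children's combined portion (£1,800,000) is divided into 5 shares of £360,000: Noor, Gabor, and Jana each take £360,000; Marit's £360,000 share passes to Marit's issue; Maeve's £360,000 share passes to Maeve's issue.
Marit's share (£360,000) is divided into 2 shares of £180,000: Ruthie and Kalinda each take £180,000.
Maeve's share (£360,000) is divided into 3 shares of £120,000: Thandi, Anna, and Ulla each take £120,000.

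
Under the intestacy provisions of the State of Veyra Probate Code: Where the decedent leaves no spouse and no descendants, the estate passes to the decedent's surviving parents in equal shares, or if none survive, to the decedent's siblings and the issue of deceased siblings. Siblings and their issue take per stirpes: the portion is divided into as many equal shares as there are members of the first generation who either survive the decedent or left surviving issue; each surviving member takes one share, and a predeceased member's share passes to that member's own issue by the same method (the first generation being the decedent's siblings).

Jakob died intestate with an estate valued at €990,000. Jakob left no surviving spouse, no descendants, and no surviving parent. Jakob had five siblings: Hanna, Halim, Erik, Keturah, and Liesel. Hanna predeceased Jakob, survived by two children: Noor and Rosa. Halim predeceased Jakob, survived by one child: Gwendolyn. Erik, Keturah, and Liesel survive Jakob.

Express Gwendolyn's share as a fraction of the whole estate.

The entire €990,000 passes to the siblings and their issue.
That amount (€990,000) is divided into 5 shares of €198,000: Erik, Keturah, and Liesel each take €198,000; Hanna's €198,000 share passes to Hanna's issue; Halim's €198,000 share passes to Halim's issue.
Hanna's share (€198,000) is divided into 2 shares of €99,000: Noor and Rosa each take €99,000.
Halim's share (€198,000) passes entirely to Gwendolyn.

Gwendolyn receives 1/5 of the estate.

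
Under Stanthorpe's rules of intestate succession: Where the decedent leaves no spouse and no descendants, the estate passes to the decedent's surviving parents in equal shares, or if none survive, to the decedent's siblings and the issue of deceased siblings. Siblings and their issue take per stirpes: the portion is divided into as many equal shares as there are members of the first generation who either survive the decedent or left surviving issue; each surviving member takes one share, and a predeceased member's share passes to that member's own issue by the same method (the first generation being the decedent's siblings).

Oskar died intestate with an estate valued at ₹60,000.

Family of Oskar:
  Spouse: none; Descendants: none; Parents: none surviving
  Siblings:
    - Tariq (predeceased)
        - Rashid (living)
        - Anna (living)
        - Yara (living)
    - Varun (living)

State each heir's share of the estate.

The entire ₹60,000 passes to the siblings and their issue.
That amount (₹60,000) is divided into 2 shares of ₹30,000: Varun takes ₹30,000; Tariq's ₹30,000 share passes to Tariq's issue.
Tariq's share (₹30,000) is divided into 3 shares of ₹10,000: Rashid, Anna, and Yara each take ₹10,000.

Rashid: ₹10,000; Anna: ₹10,000; Yara: ₹10,000; Varun: ₹30,000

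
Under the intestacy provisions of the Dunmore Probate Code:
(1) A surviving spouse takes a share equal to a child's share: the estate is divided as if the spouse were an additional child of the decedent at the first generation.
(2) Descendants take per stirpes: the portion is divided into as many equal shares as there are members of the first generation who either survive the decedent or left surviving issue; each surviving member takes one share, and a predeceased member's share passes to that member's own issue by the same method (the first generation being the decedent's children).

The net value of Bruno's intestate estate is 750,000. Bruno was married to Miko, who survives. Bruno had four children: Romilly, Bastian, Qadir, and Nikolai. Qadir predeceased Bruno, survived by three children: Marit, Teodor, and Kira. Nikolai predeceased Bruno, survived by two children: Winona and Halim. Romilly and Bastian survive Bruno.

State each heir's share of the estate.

Miko: 150,000; Romilly: 150,000; Bastian: 150,000; Marit: 50,000; Teodor: 50,000; Kira: 50,000; Winona: 75,000; Halim: 75,000

The spouse counts as an additional share at the children's level, so there are 5 primary shares of 150,000. Miko takes one such share (150,000).
The children's combined portion (600,000) is divided into 4 shares of 150,000: Romilly and Bastian each take 150,000; Qadir's 150,000 share passes to Qadir's issue; Nikolai's 150,000 share passes to Nikolai's issue.
Qadir's share (150,000) is divided into 3 shares of 50,000: Marit, Teodor, and Kira each take 50,000.
Nikolai's share (150,000) is divided into 2 shares of 75,000: Winona and Halim each take 75,000.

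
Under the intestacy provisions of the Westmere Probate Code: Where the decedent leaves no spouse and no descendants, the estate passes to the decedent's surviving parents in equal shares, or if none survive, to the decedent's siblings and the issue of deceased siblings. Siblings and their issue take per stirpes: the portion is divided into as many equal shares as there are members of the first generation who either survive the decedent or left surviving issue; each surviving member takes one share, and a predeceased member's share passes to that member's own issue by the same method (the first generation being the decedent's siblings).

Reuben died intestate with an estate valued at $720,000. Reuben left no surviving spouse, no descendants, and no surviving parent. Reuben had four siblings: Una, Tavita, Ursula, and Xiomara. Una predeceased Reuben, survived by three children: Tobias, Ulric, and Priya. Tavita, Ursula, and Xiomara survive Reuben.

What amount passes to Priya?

Priya receives $60,000.

The entire $720,000 passes to the siblings and their issue.
That amount ($720,000) is divided into 4 shares of $180,000: Tavita, Ursula, and Xiomara each take $180,000; Una's $180,000 share passes to Una's issue.
Una's share ($180,000) is divided into 3 shares of $60,000: Tobias, Ulric, and Priya each take $60,000.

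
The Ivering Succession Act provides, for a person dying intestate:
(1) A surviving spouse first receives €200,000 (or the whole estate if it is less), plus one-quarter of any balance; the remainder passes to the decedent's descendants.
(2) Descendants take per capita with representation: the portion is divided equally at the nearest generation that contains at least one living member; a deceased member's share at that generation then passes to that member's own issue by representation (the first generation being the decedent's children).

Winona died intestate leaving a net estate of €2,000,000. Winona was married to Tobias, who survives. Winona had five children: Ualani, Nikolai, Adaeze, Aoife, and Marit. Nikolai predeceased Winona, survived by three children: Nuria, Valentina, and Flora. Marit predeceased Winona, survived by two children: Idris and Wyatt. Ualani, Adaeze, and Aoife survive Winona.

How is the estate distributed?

Tobias first takes €200,000, leaving a balance of €1,800,000. Tobias then takes one-quarter of the balance (€450,000), for a total of €650,000. The remaining €1,350,000 passes to the descendants.
The descendants' portion (€1,350,000) is divided into 5 shares of €270,000: Ualani, Adaeze, and Aoife each take €270,000; Nikolai's €270,000 share passes to Nikolai's issue; Marit's €270,000 share passes to Marit's issue.
Nikolai's share (€270,000) is divided into 3 shares of €90,000: Nuria, Valentina, and Flora each take €90,000.
Marit's share (€270,000) is divided into 2 shares of €135,000: Idris and Wyatt each take €135,000.

Tobias: €650,000; Ualani: €270,000; Nuria: €90,000; Valentina: €90,000; Flora: €90,000; Adaeze: €270,000; Aoife: €270,000; Idris: €135,000; Wyatt: €135,000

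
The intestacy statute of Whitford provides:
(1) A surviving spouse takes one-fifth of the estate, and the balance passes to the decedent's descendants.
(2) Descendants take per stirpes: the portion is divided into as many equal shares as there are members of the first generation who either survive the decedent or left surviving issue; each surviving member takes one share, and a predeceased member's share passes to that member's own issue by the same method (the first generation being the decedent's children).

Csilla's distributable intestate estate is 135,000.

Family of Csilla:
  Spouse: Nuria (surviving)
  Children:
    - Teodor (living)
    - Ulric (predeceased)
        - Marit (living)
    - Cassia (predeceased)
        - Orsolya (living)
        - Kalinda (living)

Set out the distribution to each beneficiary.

Nuria takes one-fifth of 135,000 = 27,000. The remaining 108,000 passes to the descendants.
The descendants' portion (108,000) is divided into 3 shares of 36,000: Teodor takes 36,000; Ulric's 36,000 share passes to Ulric's issue; Cassia's 36,000 share passes to Cassia's issue.
Ulric's share (36,000) passes entirely to Marit.
Cassia's share (36,000) is divided into 2 shares of 18,000: Orsolya and Kalinda each take 18,000.

Nuria: 27,000; Teodor: 36,000; Marit: 36,000; Orsolya: 18,000; Kalinda: 18,000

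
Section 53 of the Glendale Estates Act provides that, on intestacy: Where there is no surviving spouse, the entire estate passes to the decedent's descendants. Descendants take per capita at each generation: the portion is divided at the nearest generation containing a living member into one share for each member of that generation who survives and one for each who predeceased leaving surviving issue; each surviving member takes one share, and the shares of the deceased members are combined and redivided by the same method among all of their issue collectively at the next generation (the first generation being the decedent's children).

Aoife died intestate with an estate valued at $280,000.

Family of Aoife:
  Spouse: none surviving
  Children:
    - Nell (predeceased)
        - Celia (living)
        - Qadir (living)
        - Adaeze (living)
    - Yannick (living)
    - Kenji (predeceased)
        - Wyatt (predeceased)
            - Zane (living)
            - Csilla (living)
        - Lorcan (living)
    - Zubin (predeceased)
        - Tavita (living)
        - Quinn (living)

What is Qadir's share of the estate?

The entire $280,000 passes to the descendants.
That amount ($280,000) is divided at the children's generation into 4 shares of $70,000. Yannick takes $70,000. The 3 shares of the deceased (Nell, Kenji, and Zubin) are combined into a pool of $210,000.
That pool ($210,000) is divided at the grandchildren's generation into 7 shares of $30,000. Celia, Qadir, Adaeze, Lorcan, Tavita, and Quinn each take $30,000. The remaining share for the deceased Wyatt ($30,000) is carried to the next generation.
That pool ($30,000) is divided at the great-grandchildren's generation equally among Zane and Csilla: $15,000 each.

Qadir receives $30,000.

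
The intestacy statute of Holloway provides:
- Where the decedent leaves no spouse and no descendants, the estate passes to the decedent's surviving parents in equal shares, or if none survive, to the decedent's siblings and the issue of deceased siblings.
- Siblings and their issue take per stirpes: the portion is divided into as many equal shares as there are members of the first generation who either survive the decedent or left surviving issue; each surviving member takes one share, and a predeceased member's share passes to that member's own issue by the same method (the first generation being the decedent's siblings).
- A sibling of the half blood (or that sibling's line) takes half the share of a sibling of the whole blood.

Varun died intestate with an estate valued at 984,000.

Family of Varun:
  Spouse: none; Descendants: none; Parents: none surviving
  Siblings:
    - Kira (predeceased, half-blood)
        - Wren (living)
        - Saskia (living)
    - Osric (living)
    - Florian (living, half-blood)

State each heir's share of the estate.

The entire 984,000 passes to the siblings and their issue.
Counting each half-blood sibling's line as half a unit, there are 2 units in 984,000, so one unit is 492,000. Whole-blood lines (Osric) take 492,000 each; half-blood lines (Kira and Florian) take 246,000 each.
Kira's share (246,000) is divided into 2 shares of 123,000: Wren and Saskia each take 123,000.

Wren: 123,000; Saskia: 123,000; Osric: 492,000; Florian: 246,000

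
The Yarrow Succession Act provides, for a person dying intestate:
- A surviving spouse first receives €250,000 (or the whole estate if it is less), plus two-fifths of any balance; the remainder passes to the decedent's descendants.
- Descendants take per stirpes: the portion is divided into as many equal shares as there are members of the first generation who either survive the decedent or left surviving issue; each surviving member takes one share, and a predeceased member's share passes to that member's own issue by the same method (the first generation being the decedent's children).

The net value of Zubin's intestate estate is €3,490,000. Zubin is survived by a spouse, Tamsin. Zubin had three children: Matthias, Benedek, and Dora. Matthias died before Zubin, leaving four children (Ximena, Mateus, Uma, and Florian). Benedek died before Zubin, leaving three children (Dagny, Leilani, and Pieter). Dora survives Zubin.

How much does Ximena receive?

Ximena receives €162,000.

Tamsin first takes €250,000, leaving a balance of €3,240,000. Tamsin then takes two-fifths of the balance (€1,296,000), for a total of €1,546,000. The remaining €1,944,000 passes to the descendants.
The descendants' portion (€1,944,000) is divided into 3 shares of €648,000: Dora takes €648,000; Matthias's €648,000 share passes to Matthias's issue; Benedek's €648,000 share passes to Benedek's issue.
Matthias's share (€648,000) is divided into 4 shares of €162,000: Ximena, Mateus, Uma, and Florian each take €162,000.
Benedek's share (€648,000) is divided into 3 shares of €216,000: Dagny, Leilani, and Pieter each take €216,000.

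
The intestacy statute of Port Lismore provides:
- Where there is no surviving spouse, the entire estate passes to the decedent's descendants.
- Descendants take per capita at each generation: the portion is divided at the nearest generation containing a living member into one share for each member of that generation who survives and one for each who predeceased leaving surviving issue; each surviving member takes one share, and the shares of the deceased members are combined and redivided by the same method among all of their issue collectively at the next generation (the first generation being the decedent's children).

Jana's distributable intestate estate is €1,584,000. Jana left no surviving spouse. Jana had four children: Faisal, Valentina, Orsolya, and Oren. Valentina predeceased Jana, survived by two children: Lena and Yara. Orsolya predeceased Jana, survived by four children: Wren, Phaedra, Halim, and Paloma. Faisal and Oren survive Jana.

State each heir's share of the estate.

Faisal: €396,000; Lena: €132,000; Yara: €132,000; Wren: €132,000; Phaedra: €132,000; Halim: €132,000; Paloma: €132,000; Oren: €396,000

The entire €1,584,000 passes to the descendants.
That amount (€1,584,000) is divided at the children's generation into 4 shares of €396,000. Faisal and Oren each take €396,000. The 2 shares of the deceased (Valentina and Orsolya) are combined into a pool of €792,000.
That pool (€792,000) is divided at the grandchildren's generation equally among Lena, Yara, Wren, Phaedra, Halim, and Paloma: €132,000 each.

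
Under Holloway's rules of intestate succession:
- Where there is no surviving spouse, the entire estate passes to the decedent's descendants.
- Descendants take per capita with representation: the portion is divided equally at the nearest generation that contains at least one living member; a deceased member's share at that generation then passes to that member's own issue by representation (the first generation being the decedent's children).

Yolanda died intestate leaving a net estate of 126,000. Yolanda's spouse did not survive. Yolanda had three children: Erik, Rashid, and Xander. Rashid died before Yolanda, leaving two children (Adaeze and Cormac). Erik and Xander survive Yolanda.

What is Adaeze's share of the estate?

The entire 126,000 passes to the descendants.
That amount (126,000) is divided into 3 shares of 42,000: Erik and Xander each take 42,000; Rashid's 42,000 share passes to Rashid's issue.
Rashid's share (42,000) is divided into 2 shares of 21,000: Adaeze and Cormac each take 21,000.

Adaeze receives 21,000.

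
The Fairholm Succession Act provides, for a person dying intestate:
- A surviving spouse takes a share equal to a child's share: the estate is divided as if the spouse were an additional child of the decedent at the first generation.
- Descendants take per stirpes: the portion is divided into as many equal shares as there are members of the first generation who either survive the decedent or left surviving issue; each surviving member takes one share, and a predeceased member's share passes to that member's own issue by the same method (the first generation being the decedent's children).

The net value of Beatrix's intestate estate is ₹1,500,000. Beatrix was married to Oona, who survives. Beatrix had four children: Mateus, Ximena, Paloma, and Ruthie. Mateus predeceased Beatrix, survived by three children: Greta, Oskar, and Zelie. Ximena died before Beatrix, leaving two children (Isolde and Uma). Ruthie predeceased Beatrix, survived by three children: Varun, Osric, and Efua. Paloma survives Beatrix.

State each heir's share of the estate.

Oona: ₹300,000; Greta: ₹100,000; Oskar: ₹100,000; Zelie: ₹100,000; Isolde: ₹150,000; Uma: ₹150,000; Paloma: ₹300,000; Varun: ₹100,000; Osric: ₹100,000; Efua: ₹100,000

The spouse counts as an additional share at the children's level, so there are 5 primary shares of ₹300,000. Oona takes one such share (₹300,000).
The children's combined portion (₹1,200,000) is divided into 4 shares of ₹300,000: Paloma takes ₹300,000; Mateus's ₹300,000 share passes to Mateus's issue; Ximena's ₹300,000 share passes to Ximena's issue; Ruthie's ₹300,000 share passes to Ruthie's issue.
Mateus's share (₹300,000) is divided into 3 shares of ₹100,000: Greta, Oskar, and Zelie each take ₹100,000.
Ximena's share (₹300,000) is divided into 2 shares of ₹150,000: Isolde and Uma each take ₹150,000.
Ruthie's share (₹300,000) is divided into 3 shares of ₹100,000: Varun, Osric, and Efua each take ₹100,000.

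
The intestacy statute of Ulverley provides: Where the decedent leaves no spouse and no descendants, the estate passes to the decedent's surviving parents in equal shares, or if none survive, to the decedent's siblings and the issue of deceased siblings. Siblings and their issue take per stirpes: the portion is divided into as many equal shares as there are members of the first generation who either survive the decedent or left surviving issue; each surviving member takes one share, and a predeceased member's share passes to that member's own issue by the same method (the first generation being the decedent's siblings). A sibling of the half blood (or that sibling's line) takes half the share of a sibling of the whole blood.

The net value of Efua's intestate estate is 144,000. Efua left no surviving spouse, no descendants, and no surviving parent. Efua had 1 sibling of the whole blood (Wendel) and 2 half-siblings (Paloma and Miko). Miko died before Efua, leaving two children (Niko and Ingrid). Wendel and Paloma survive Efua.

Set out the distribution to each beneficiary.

Wendel: 72,000; Paloma: 36,000; Niko: 18,000; Ingrid: 18,000

The entire 144,000 passes to the siblings and their issue.
Counting each half-blood sibling's line as half a unit, there are 2 units in 144,000, so one unit is 72,000. Whole-blood lines (Wendel) take 72,000 each; half-blood lines (Paloma and Miko) take 36,000 each.
Miko's share (36,000) is divided into 2 shares of 18,000: Niko and Ingrid each take 18,000.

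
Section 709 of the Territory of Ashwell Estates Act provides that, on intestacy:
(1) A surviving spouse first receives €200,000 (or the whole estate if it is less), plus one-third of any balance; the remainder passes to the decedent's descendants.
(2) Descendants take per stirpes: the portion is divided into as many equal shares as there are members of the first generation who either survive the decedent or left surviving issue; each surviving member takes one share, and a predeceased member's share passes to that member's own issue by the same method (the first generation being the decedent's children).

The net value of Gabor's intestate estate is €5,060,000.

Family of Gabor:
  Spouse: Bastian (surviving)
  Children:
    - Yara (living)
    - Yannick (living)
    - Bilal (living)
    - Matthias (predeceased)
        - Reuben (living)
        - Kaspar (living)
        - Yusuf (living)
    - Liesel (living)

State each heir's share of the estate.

Bastian first takes €200,000, leaving a balance of €4,860,000. Bastian then takes one-third of the balance (€1,620,000), for a total of €1,820,000. The remaining €3,240,000 passes to the descendants.
The descendants' portion (€3,240,000) is divided into 5 shares of €648,000: Yara, Yannick, Bilal, and Liesel each take €648,000; Matthias's €648,000 share passes to Matthias's issue.
Matthias's share (€648,000) is divided into 3 shares of €216,000: Reuben, Kaspar, and Yusuf each take €216,000.

Bastian: €1,820,000; Yara: €648,000; Yannick: €648,000; Bilal: €648,000; Reuben: €216,000; Kaspar: €216,000; Yusuf: €216,000; Liesel: €648,000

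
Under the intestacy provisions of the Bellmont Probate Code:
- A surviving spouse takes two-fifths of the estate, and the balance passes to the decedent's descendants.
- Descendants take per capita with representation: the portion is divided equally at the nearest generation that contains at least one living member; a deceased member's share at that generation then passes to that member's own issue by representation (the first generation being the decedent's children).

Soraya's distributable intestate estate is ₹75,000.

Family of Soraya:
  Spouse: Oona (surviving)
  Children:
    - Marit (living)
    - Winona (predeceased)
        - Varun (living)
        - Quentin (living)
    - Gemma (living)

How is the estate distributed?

Oona: ₹30,000; Marit: ₹15,000; Varun: ₹7,500; Quentin: ₹7,500; Gemma: ₹15,000

Oona takes two-fifths of ₹75,000 = ₹30,000. The remaining ₹45,000 passes to the descendants.
The descendants' portion (₹45,000) is divided into 3 shares of ₹15,000: Marit and Gemma each take ₹15,000; Winona's ₹15,000 share passes to Winona's issue.
Winona's share (₹15,000) is divided into 2 shares of ₹7,500: Varun and Quentin each take ₹7,500.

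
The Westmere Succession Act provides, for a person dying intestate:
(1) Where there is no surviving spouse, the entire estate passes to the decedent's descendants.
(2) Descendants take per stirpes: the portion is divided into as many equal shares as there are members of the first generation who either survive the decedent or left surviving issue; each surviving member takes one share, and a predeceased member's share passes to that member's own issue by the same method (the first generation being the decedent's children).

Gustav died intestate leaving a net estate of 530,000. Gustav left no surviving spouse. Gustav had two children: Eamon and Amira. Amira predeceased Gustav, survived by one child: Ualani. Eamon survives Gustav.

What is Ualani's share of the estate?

The entire 530,000 passes to the descendants.
That amount (530,000) is divided into 2 shares of 265,000: Eamon takes 265,000; Amira's 265,000 share passes to Amira's issue.
Amira's share (265,000) passes entirely to Ualani.

Ualani receives 265,000.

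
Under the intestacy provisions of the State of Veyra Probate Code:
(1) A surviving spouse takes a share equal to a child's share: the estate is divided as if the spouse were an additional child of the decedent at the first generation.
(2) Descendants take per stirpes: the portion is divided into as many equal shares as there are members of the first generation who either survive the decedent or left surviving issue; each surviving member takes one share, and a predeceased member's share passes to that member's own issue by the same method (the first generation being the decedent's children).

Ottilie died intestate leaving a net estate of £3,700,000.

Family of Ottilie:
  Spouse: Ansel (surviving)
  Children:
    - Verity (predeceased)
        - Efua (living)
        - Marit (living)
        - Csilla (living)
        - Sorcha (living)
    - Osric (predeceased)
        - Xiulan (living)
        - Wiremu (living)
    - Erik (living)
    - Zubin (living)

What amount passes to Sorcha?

Sorcha receives £185,000.

The spouse counts as an additional share at the children's level, so there are 5 primary shares of £740,000. Ansel takes one such share (£740,000).
The children's combined portion (£2,960,000) is divided into 4 shares of £740,000: Erik and Zubin each take £740,000; Verity's £740,000 share passes to Verity's issue; Osric's £740,000 share passes to Osric's issue.
Verity's share (£740,000) is divided into 4 shares of £185,000: Efua, Marit, Csilla, and Sorcha each take £185,000.
Osric's share (£740,000) is divided into 2 shares of £370,000: Xiulan and Wiremu each take £370,000.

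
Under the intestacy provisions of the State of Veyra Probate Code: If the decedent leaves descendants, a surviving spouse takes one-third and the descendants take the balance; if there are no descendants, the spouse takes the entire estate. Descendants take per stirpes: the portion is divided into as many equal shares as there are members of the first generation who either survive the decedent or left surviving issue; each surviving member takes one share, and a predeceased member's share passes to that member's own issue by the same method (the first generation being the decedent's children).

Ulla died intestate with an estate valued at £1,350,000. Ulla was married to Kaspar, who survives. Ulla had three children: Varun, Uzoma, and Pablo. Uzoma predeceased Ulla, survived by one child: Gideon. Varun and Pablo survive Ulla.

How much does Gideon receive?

Gideon receives £300,000.

Kaspar takes one-third of £1,350,000 = £450,000. The remaining £900,000 passes to the descendants.
The descendants' portion (£900,000) is divided into 3 shares of £300,000: Varun and Pablo each take £300,000; Uzoma's £300,000 share passes to Uzoma's issue.
Uzoma's share (£300,000) passes entirely to Gideon.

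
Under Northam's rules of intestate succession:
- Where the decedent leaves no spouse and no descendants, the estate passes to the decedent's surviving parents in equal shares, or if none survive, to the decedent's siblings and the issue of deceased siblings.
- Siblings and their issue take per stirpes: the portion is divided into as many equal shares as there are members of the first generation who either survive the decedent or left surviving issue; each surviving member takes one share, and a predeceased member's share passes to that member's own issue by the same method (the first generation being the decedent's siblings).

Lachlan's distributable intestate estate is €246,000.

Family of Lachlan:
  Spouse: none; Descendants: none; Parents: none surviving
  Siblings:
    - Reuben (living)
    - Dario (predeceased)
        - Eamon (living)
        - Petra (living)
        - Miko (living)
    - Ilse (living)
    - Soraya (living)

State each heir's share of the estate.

Reuben: €61,500; Eamon: €20,500; Petra: €20,500; Miko: €20,500; Ilse: €61,500; Soraya: €61,500

The entire €246,000 passes to the siblings and their issue.
That amount (€246,000) is divided into 4 shares of €61,500: Reuben, Ilse, and Soraya each take €61,500; Dario's €61,500 share passes to Dario's issue.
Dario's share (€61,500) is divided into 3 shares of €20,500: Eamon, Petra, and Miko each take €20,500.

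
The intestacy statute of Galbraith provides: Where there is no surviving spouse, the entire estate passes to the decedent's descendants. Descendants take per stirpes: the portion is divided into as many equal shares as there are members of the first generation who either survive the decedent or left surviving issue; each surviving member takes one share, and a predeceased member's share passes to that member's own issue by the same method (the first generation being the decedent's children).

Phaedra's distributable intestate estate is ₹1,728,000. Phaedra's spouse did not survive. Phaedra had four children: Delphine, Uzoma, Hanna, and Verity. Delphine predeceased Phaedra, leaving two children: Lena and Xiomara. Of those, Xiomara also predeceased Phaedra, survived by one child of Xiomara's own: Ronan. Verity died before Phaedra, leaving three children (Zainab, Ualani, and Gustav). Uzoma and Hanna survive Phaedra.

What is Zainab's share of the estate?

Zainab receives ₹144,000.

The entire ₹1,728,000 passes to the descendants.
That amount (₹1,728,000) is divided into 4 shares of ₹432,000: Uzoma and Hanna each take ₹432,000; Delphine's ₹432,000 share passes to Delphine's issue; Verity's ₹432,000 share passes to Verity's issue.
Delphine's share (₹432,000) is divided into 2 shares of ₹216,000: Lena takes ₹216,000; Xiomara's ₹216,000 share passes to Xiomara's issue.
Xiomara's share (₹216,000) passes entirely to Ronan.
Verity's share (₹432,000) is divided into 3 shares of ₹144,000: Zainab, Ualani, and Gustav each take ₹144,000.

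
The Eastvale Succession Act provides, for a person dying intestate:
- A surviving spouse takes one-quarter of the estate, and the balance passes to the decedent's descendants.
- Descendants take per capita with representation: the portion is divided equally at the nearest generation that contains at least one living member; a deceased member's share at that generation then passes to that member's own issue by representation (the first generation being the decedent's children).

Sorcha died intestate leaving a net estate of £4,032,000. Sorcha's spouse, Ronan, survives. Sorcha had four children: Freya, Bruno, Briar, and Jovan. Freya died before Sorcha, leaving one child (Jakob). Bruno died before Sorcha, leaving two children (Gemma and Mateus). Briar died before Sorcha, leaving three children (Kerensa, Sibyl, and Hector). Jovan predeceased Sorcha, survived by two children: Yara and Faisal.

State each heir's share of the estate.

Ronan takes one-quarter of £4,032,000 = £1,008,000. The remaining £3,024,000 passes to the descendants.
No child survives, so the initial division is made at the grandchildren's generation.
The descendants' portion (£3,024,000) is divided into 8 shares of £378,000: Jakob, Gemma, Mateus, Kerensa, Sibyl, Hector, Yara, and Faisal each take £378,000.

Ronan: £1,008,000; Jakob: £378,000; Gemma: £378,000; Mateus: £378,000; Kerensa: £378,000; Sibyl: £378,000; Hector: £378,000; Yara: £378,000; Faisal: £378,000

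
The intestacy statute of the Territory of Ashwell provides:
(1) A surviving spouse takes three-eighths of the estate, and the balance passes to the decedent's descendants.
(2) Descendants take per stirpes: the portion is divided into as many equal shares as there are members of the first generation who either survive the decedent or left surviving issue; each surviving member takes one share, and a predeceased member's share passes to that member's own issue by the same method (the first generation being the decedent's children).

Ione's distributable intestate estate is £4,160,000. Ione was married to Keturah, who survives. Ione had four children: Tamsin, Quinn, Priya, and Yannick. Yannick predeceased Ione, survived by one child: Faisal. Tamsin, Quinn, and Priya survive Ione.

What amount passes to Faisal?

Keturah takes three-eighths of £4,160,000 = £1,560,000. The remaining £2,600,000 passes to the descendants.
The descendants' portion (£2,600,000) is divided into 4 shares of £650,000: Tamsin, Quinn, and Priya each take £650,000; Yannick's £650,000 share passes to Yannick's issue.
Yannick's share (£650,000) passes entirely to Faisal.

Faisal receives £650,000.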